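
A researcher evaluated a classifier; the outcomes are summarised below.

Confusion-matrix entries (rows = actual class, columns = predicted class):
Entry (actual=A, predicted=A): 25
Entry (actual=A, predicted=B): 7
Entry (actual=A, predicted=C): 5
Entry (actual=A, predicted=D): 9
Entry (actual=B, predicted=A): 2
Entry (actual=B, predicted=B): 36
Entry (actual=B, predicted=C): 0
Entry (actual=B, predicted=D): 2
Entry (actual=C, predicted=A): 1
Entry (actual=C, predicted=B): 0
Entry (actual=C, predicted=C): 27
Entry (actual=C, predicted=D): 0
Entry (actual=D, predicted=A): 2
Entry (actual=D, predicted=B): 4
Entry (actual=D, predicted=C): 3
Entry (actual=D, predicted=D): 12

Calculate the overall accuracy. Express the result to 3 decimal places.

0.741

Accuracy = trace / total = (25+36+27+12=100) / 135 = 100/135 = 0.741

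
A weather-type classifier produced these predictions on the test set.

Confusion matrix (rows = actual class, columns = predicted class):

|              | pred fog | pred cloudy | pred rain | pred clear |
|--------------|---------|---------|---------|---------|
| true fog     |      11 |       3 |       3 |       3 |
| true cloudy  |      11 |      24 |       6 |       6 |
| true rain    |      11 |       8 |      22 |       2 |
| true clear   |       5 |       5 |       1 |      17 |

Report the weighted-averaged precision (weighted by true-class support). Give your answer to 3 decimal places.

0.584

Per-class precision (TP/(TP+FP)):
  fog: TP=11, FP=11+11+5=27 → 11/38 = 0.2895
  cloudy: TP=24, FP=3+8+5=16 → 24/40 = 0.6000
  rain: TP=22, FP=3+6+1=10 → 22/32 = 0.6875
  clear: TP=17, FP=3+6+2=11 → 17/28 = 0.6071
Weighted-precision = Σ (supportᵢ/N)·precisionᵢ with N=138: (20/138)·0.2895 + (47/138)·0.6000 + (43/138)·0.6875 + (28/138)·0.6071 = 0.584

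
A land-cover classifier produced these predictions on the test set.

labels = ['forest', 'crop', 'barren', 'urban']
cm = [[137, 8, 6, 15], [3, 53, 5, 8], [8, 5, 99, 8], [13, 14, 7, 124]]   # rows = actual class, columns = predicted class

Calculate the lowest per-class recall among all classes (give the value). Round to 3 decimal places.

0.768

Per-class recall (TP/(TP+FN)):
  forest: TP=137, FN=8+6+15=29 → 137/166 = 0.8253
  crop: TP=53, FN=3+5+8=16 → 53/69 = 0.7681
  barren: TP=99, FN=8+5+8=21 → 99/120 = 0.8250
  urban: TP=124, FN=13+14+7=34 → 124/158 = 0.7848
Lowest is class 'crop' with recall = 0.768.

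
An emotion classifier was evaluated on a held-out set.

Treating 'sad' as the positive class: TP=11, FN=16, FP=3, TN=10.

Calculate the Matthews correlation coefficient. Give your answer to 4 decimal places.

MCC = (TP·TN − FP·FN) / √((TP+FP)(TP+FN)(TN+FP)(TN+FN))
Numerator = 11·10 − 3·16 = 62
Denominator = √(14·27·13·26) = √127764 = 357.4409
MCC = 62 / 357.4409 = 0.1735

0.1735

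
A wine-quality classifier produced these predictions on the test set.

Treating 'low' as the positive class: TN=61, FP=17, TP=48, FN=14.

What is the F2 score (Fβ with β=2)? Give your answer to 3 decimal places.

0.767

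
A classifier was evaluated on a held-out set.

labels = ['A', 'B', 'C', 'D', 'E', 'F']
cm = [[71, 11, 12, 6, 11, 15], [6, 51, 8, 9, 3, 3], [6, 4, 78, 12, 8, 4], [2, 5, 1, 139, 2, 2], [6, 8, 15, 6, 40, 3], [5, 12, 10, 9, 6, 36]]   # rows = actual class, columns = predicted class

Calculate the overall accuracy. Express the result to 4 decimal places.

0.6640

Accuracy = trace / total = (71+51+78+139+40+36=415) / 625 = 415/625 = 0.6640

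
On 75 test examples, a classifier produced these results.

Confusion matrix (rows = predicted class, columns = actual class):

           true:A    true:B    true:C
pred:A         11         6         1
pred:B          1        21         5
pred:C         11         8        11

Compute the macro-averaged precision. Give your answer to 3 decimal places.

0.585

Per-class precision (TP/(TP+FP)):
  A: TP=11, FP=6+1=7 → 11/18 = 0.6111
  B: TP=21, FP=1+5=6 → 21/27 = 0.7778
  C: TP=11, FP=11+8=19 → 11/30 = 0.3667
Macro-precision = mean = (0.6111 + 0.7778 + 0.3667) / 3 = 0.585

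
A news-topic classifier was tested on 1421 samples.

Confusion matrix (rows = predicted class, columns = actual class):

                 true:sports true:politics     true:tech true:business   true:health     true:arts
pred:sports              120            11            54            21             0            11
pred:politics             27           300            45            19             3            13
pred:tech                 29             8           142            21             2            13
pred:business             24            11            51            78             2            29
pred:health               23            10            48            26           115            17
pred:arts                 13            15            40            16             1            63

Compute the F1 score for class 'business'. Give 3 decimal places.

Take TP from the diagonal, FP from the rest of the 'business' prediction marginal, FN from the rest of the 'business' actual marginal.
F1 score = 2·TP/(2·TP+FP+FN).
business: TP=78, FP=24+11+51+2+29=117, FN=21+19+21+26+16=103 → 156/376 = 0.4149

0.415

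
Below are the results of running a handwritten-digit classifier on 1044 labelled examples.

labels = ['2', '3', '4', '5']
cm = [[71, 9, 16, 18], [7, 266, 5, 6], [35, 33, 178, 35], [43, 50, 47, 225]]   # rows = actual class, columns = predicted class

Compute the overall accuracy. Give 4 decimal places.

0.7088

Accuracy = trace / total = (71+266+178+225=740) / 1044 = 740/1044 = 0.7088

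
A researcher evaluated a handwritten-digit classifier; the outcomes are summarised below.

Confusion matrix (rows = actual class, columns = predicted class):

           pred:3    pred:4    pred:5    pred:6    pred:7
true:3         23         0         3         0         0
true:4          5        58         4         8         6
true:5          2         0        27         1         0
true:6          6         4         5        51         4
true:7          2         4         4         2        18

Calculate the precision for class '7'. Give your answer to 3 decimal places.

precision = TP/(TP+FP).
7: TP=18, FP=0+6+0+4=10 → 18/28 = 0.6429

0.643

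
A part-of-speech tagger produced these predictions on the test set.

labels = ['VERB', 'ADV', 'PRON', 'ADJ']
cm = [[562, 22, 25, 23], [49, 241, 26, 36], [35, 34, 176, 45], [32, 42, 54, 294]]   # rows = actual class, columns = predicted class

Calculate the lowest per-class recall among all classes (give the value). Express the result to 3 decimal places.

0.607

Per-class recall (TP/(TP+FN)):
  VERB: TP=562, FN=22+25+23=70 → 562/632 = 0.8892
  ADV: TP=241, FN=49+26+36=111 → 241/352 = 0.6847
  PRON: TP=176, FN=35+34+45=114 → 176/290 = 0.6069
  ADJ: TP=294, FN=32+42+54=128 → 294/422 = 0.6967
Lowest is class 'PRON' with recall = 0.607.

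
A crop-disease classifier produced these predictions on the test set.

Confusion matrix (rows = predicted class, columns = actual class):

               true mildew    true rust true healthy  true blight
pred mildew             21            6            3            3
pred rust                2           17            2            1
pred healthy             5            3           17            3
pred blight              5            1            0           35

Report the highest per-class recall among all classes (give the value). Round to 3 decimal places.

0.833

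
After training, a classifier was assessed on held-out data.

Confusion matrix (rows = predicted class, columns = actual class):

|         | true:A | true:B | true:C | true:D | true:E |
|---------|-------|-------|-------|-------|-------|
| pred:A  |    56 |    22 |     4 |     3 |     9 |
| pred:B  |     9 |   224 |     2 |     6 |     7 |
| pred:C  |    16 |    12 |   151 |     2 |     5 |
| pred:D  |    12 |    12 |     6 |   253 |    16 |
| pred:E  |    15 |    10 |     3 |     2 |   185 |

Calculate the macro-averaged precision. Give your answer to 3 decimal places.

Per-class precision (TP/(TP+FP)):
  A: TP=56, FP=22+4+3+9=38 → 56/94 = 0.5957
  B: TP=224, FP=9+2+6+7=24 → 224/248 = 0.9032
  C: TP=151, FP=16+12+2+5=35 → 151/186 = 0.8118
  D: TP=253, FP=12+12+6+16=46 → 253/299 = 0.8462
  E: TP=185, FP=15+10+3+2=30 → 185/215 = 0.8605
Macro-precision = mean = (0.5957 + 0.9032 + 0.8118 + 0.8462 + 0.8605) / 5 = 0.803

0.803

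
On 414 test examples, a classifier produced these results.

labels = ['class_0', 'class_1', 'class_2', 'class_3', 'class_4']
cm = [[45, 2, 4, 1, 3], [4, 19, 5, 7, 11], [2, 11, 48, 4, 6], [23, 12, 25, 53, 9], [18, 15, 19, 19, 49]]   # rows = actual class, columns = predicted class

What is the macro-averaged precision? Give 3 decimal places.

Per-class precision (TP/(TP+FP)):
  class_0: TP=45, FP=4+2+23+18=47 → 45/92 = 0.4891
  class_1: TP=19, FP=2+11+12+15=40 → 19/59 = 0.3220
  class_2: TP=48, FP=4+5+25+19=53 → 48/101 = 0.4752
  class_3: TP=53, FP=1+7+4+19=31 → 53/84 = 0.6310
  class_4: TP=49, FP=3+11+6+9=29 → 49/78 = 0.6282
Macro-precision = mean = (0.4891 + 0.3220 + 0.4752 + 0.6310 + 0.6282) / 5 = 0.509

0.509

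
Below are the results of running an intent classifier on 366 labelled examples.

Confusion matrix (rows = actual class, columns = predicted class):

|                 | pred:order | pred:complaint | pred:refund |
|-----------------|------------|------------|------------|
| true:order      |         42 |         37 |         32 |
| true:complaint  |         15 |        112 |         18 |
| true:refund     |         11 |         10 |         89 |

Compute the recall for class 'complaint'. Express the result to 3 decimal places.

0.772

Take TP from the diagonal, FP from the rest of the 'complaint' prediction marginal, FN from the rest of the 'complaint' actual marginal.
recall = TP/(TP+FN).
complaint: TP=112, FN=15+18=33 → 112/145 = 0.7724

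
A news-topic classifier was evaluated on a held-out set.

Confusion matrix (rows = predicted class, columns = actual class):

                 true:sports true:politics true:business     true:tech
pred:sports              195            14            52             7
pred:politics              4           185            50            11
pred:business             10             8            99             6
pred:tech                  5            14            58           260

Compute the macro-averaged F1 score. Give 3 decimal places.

Per-class F1 score (2·TP/(2·TP+FP+FN)):
  sports: TP=195, FP=14+52+7=73, FN=4+10+5=19 → 390/482 = 0.8091
  politics: TP=185, FP=4+50+11=65, FN=14+8+14=36 → 370/471 = 0.7856
  business: TP=99, FP=10+8+6=24, FN=52+50+58=160 → 198/382 = 0.5183
  tech: TP=260, FP=5+14+58=77, FN=7+11+6=24 → 520/621 = 0.8374
Macro-F1 score = mean = (0.8091 + 0.7856 + 0.5183 + 0.8374) / 4 = 0.738

0.738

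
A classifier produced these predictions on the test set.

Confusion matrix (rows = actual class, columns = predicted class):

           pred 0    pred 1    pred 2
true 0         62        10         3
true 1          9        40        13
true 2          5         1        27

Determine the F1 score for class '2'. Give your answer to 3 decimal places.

One-vs-rest for '2': TP = diagonal; FP = other classes predicted '2'; FN = '2' predicted as other.
F1 score = 2·TP/(2·TP+FP+FN).
2: TP=27, FP=3+13=16, FN=5+1=6 → 54/76 = 0.7105

0.711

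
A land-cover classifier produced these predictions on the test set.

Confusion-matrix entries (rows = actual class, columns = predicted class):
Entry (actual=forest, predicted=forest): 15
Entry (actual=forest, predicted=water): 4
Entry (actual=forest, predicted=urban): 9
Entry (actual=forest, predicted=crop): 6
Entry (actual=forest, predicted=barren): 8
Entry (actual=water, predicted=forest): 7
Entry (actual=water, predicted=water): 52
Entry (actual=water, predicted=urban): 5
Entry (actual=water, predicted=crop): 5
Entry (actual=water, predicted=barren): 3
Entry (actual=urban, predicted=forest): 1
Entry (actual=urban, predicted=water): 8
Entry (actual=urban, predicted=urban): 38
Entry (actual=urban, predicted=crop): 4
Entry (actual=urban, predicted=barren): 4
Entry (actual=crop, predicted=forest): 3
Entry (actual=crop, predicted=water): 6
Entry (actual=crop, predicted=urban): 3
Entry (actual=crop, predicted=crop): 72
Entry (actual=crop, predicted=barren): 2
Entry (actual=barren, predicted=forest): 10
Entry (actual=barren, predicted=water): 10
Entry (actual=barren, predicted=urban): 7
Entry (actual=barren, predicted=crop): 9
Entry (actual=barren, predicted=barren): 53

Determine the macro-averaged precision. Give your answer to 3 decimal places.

Per-class precision (TP/(TP+FP)):
  forest: TP=15, FP=7+1+3+10=21 → 15/36 = 0.4167
  water: TP=52, FP=4+8+6+10=28 → 52/80 = 0.6500
  urban: TP=38, FP=9+5+3+7=24 → 38/62 = 0.6129
  crop: TP=72, FP=6+5+4+9=24 → 72/96 = 0.7500
  barren: TP=53, FP=8+3+4+2=17 → 53/70 = 0.7571
Macro-precision = mean = (0.4167 + 0.6500 + 0.6129 + 0.7500 + 0.7571) / 5 = 0.637

0.637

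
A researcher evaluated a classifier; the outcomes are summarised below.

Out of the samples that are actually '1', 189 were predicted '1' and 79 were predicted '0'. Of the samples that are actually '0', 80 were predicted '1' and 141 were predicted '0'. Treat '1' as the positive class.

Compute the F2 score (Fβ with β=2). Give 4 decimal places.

Fβ = (1+β²)·TP / ((1+β²)·TP + β²·FN + FP), with β²=4
= 5·189 / (5·189 + 4·79 + 80) = 0.7047

0.7047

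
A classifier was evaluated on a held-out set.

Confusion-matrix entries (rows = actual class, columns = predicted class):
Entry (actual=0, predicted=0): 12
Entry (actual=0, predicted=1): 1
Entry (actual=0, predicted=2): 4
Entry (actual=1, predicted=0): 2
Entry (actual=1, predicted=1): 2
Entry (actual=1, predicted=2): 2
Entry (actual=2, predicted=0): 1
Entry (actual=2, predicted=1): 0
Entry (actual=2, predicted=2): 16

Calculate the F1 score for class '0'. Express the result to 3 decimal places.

0.750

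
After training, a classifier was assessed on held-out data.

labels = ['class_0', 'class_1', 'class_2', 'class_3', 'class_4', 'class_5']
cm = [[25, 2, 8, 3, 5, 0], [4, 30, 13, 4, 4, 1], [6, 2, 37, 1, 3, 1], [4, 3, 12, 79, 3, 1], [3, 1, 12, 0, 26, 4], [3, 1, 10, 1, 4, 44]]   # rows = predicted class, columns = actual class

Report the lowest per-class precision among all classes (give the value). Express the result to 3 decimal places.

0.536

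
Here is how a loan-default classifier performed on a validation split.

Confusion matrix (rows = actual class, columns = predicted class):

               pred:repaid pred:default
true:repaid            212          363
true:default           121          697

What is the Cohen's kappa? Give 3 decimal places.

Observed agreement pₒ = trace/N = 909/1393 = 0.6525
Expected agreement pₑ = Σ (rowᵢ·colᵢ)/N² = (575·333 + 818·1060)/1393² = 0.5455
κ = (pₒ − pₑ)/(1 − pₑ) = (0.6525 − 0.5455)/(1 − 0.5455) = 0.235

0.235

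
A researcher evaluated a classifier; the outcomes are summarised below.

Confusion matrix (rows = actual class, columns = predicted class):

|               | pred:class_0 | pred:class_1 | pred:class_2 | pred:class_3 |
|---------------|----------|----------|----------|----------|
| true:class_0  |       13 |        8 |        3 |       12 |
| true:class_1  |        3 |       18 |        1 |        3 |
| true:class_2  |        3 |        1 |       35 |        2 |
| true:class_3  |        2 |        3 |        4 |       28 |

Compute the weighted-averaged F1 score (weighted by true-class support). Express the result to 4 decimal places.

Per-class F1 score (2·TP/(2·TP+FP+FN)):
  class_0: TP=13, FP=3+3+2=8, FN=8+3+12=23 → 26/57 = 0.45614
  class_1: TP=18, FP=8+1+3=12, FN=3+1+3=7 → 36/55 = 0.65455
  class_2: TP=35, FP=3+1+4=8, FN=3+1+2=6 → 70/84 = 0.83333
  class_3: TP=28, FP=12+3+2=17, FN=2+3+4=9 → 56/82 = 0.68293
Weighted-F1 score = Σ (supportᵢ/N)·F1 scoreᵢ with N=139: (36/139)·0.45614 + (25/139)·0.65455 + (41/139)·0.83333 + (37/139)·0.68293 = 0.6635

0.6635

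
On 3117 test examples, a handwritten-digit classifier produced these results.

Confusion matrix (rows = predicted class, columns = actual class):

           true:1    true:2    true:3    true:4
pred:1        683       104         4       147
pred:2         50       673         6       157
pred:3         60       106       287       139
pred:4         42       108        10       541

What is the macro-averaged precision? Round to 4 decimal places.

0.6861

Per-class precision (TP/(TP+FP)):
  1: TP=683, FP=104+4+147=255 → 683/938 = 0.72814
  2: TP=673, FP=50+6+157=213 → 673/886 = 0.75959
  3: TP=287, FP=60+106+139=305 → 287/592 = 0.48480
  4: TP=541, FP=42+108+10=160 → 541/701 = 0.77175
Macro-precision = mean = (0.72814 + 0.75959 + 0.48480 + 0.77175) / 4 = 0.6861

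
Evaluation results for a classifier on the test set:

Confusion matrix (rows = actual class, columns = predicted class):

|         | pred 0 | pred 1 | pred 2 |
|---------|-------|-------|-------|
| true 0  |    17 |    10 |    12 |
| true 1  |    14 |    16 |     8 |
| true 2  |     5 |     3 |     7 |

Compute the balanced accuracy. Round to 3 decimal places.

Balanced accuracy = mean of per-class recall.
  0: recall = 17/39 = 0.4359
  1: recall = 16/38 = 0.4211
  2: recall = 7/15 = 0.4667
Mean = (0.4359 + 0.4211 + 0.4667) / 3 = 0.441

0.441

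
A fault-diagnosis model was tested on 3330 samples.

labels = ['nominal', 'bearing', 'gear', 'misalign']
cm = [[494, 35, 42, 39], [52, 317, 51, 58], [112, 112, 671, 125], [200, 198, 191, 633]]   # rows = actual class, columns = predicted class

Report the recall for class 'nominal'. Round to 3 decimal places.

recall = TP/(TP+FN).
nominal: TP=494, FN=35+42+39=116 → 494/610 = 0.8098

0.810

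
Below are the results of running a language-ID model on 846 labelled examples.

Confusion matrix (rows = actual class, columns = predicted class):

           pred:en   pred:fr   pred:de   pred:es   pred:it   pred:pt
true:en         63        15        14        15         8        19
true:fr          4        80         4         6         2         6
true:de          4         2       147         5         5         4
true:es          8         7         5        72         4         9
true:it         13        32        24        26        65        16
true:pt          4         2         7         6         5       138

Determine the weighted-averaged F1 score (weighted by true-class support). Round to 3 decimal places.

Per-class F1 score (2·TP/(2·TP+FP+FN)):
  en: TP=63, FP=4+4+8+13+4=33, FN=15+14+15+8+19=71 → 126/230 = 0.5478
  fr: TP=80, FP=15+2+7+32+2=58, FN=4+4+6+2+6=22 → 160/240 = 0.6667
  de: TP=147, FP=14+4+5+24+7=54, FN=4+2+5+5+4=20 → 294/368 = 0.7989
  es: TP=72, FP=15+6+5+26+6=58, FN=8+7+5+4+9=33 → 144/235 = 0.6128
  it: TP=65, FP=8+2+5+4+5=24, FN=13+32+24+26+16=111 → 130/265 = 0.4906
  pt: TP=138, FP=19+6+4+9+16=54, FN=4+2+7+6+5=24 → 276/354 = 0.7797
Weighted-F1 score = Σ (supportᵢ/N)·F1 scoreᵢ with N=846: (134/846)·0.5478 + (102/846)·0.6667 + (167/846)·0.7989 + (105/846)·0.6128 + (176/846)·0.4906 + (162/846)·0.7797 = 0.652

0.652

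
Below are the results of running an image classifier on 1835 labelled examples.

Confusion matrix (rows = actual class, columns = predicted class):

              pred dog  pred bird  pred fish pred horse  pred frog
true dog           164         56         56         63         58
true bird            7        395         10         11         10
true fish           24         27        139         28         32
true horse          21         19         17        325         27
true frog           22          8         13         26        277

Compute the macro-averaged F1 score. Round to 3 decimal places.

0.685

Per-class F1 score (2·TP/(2·TP+FP+FN)):
  dog: TP=164, FP=7+24+21+22=74, FN=56+56+63+58=233 → 328/635 = 0.5165
  bird: TP=395, FP=56+27+19+8=110, FN=7+10+11+10=38 → 790/938 = 0.8422
  fish: TP=139, FP=56+10+17+13=96, FN=24+27+28+32=111 → 278/485 = 0.5732
  horse: TP=325, FP=63+11+28+26=128, FN=21+19+17+27=84 → 650/862 = 0.7541
  frog: TP=277, FP=58+10+32+27=127, FN=22+8+13+26=69 → 554/750 = 0.7387
Macro-F1 score = mean = (0.5165 + 0.8422 + 0.5732 + 0.7541 + 0.7387) / 5 = 0.685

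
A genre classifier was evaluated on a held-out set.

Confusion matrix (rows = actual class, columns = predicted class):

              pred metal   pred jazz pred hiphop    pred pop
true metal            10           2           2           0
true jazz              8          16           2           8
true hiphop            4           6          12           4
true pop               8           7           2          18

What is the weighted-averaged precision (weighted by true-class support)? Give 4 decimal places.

0.5555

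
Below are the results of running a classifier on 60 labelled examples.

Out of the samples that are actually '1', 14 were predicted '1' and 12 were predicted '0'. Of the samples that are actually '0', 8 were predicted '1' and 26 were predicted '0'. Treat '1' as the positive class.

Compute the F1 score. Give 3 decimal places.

0.583

Precision = TP/(TP+FP) = 14/22 = 0.6364
Recall = TP/(TP+FN) = 14/26 = 0.5385
F1 = 2·TP/(2·TP+FP+FN) = 28/48 = 0.583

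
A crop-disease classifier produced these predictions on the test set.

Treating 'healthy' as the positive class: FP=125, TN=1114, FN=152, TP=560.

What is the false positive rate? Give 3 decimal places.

FPR = FP/(FP+TN) = 125/(125+1114) = 0.101

0.101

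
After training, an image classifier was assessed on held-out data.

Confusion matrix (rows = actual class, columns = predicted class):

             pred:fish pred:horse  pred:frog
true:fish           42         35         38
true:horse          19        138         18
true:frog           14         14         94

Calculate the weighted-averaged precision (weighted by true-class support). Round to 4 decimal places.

0.6553

Per-class precision (TP/(TP+FP)):
  fish: TP=42, FP=19+14=33 → 42/75 = 0.56000
  horse: TP=138, FP=35+14=49 → 138/187 = 0.73797
  frog: TP=94, FP=38+18=56 → 94/150 = 0.62667
Weighted-precision = Σ (supportᵢ/N)·precisionᵢ with N=412: (115/412)·0.56000 + (175/412)·0.73797 + (122/412)·0.62667 = 0.6553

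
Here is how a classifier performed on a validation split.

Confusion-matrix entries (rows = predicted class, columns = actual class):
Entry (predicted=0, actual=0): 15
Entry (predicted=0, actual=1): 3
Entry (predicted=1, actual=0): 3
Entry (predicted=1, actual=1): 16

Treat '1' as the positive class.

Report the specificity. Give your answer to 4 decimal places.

Specificity = TN/(TN+FP) = 15/(15+3) = 0.8333

0.8333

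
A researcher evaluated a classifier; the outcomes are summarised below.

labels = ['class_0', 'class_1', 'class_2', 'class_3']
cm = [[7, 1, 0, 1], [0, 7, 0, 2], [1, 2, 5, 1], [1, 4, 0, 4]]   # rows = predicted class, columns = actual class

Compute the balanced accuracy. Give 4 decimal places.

0.6944

Balanced accuracy = mean of per-class recall.
  class_0: recall = 7/9 = 0.77778
  class_1: recall = 7/14 = 0.50000
  class_2: recall = 5/5 = 1.00000
  class_3: recall = 4/8 = 0.50000
Mean = (0.77778 + 0.50000 + 1.00000 + 0.50000) / 4 = 0.6944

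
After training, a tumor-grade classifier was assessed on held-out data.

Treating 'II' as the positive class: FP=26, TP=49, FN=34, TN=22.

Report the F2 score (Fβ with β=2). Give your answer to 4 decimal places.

Fβ = (1+β²)·TP / ((1+β²)·TP + β²·FN + FP), with β²=4
= 5·49 / (5·49 + 4·34 + 26) = 0.6020

0.6020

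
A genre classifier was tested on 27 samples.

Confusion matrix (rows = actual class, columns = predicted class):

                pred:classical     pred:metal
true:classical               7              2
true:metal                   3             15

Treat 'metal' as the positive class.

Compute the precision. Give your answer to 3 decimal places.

0.882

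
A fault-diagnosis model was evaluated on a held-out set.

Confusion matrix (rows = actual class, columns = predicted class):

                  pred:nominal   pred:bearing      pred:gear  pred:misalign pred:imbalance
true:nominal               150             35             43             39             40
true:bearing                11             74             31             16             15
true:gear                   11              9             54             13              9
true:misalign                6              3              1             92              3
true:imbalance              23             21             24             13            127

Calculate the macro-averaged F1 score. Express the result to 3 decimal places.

Per-class F1 score (2·TP/(2·TP+FP+FN)):
  nominal: TP=150, FP=11+11+6+23=51, FN=35+43+39+40=157 → 300/508 = 0.5906
  bearing: TP=74, FP=35+9+3+21=68, FN=11+31+16+15=73 → 148/289 = 0.5121
  gear: TP=54, FP=43+31+1+24=99, FN=11+9+13+9=42 → 108/249 = 0.4337
  misalign: TP=92, FP=39+16+13+13=81, FN=6+3+1+3=13 → 184/278 = 0.6619
  imbalance: TP=127, FP=40+15+9+3=67, FN=23+21+24+13=81 → 254/402 = 0.6318
Macro-F1 score = mean = (0.5906 + 0.5121 + 0.4337 + 0.6619 + 0.6318) / 5 = 0.566

0.566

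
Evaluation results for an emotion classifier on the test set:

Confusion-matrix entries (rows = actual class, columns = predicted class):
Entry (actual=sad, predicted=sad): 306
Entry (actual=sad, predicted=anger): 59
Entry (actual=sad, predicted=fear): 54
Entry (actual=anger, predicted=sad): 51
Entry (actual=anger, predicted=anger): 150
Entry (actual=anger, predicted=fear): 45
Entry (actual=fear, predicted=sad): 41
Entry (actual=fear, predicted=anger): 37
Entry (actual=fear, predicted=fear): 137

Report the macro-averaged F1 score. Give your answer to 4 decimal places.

Per-class F1 score (2·TP/(2·TP+FP+FN)):
  sad: TP=306, FP=51+41=92, FN=59+54=113 → 612/817 = 0.74908
  anger: TP=150, FP=59+37=96, FN=51+45=96 → 300/492 = 0.60976
  fear: TP=137, FP=54+45=99, FN=41+37=78 → 274/451 = 0.60754
Macro-F1 score = mean = (0.74908 + 0.60976 + 0.60754) / 3 = 0.6555

0.6555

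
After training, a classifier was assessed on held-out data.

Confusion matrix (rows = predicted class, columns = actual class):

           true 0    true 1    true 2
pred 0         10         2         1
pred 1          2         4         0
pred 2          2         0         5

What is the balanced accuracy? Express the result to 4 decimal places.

0.7381

Balanced accuracy = mean of per-class recall.
  0: recall = 10/14 = 0.71429
  1: recall = 4/6 = 0.66667
  2: recall = 5/6 = 0.83333
Mean = (0.71429 + 0.66667 + 0.83333) / 3 = 0.7381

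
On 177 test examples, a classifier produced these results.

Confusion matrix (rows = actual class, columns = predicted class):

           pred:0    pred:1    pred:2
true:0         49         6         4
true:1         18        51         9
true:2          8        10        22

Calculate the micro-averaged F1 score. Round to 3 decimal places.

0.689

Micro-averaging pools counts across classes: ΣTP=122, ΣFP=55, ΣFN=55.
Micro-F1 score = 2·TP/(2·TP+FP+FN) on pooled counts = 0.689 (equals overall accuracy in single-label multiclass).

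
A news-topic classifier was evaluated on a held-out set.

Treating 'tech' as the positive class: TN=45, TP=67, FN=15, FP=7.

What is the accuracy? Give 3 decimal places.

0.836

Accuracy = (TP+TN)/N = (67+45)/134 = 0.836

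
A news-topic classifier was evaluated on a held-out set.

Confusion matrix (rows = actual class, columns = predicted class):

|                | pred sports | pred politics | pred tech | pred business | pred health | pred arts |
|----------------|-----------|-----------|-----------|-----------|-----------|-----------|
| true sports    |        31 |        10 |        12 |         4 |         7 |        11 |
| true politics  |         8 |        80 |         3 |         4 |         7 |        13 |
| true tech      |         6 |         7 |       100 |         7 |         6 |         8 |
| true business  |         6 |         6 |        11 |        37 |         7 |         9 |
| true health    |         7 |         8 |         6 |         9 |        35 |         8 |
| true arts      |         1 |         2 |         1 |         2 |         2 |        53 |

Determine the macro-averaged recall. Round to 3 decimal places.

Per-class recall (TP/(TP+FN)):
  sports: TP=31, FN=10+12+4+7+11=44 → 31/75 = 0.4133
  politics: TP=80, FN=8+3+4+7+13=35 → 80/115 = 0.6957
  tech: TP=100, FN=6+7+7+6+8=34 → 100/134 = 0.7463
  business: TP=37, FN=6+6+11+7+9=39 → 37/76 = 0.4868
  health: TP=35, FN=7+8+6+9+8=38 → 35/73 = 0.4795
  arts: TP=53, FN=1+2+1+2+2=8 → 53/61 = 0.8689
Macro-recall = mean = (0.4133 + 0.6957 + 0.7463 + 0.4868 + 0.4795 + 0.8689) / 6 = 0.615

0.615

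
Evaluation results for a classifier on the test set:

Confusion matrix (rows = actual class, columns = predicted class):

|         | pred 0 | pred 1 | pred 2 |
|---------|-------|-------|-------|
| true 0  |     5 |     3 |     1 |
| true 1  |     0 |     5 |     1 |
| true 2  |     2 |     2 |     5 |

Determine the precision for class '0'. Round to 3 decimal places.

Take TP from the diagonal, FP from the rest of the '0' prediction marginal, FN from the rest of the '0' actual marginal.
precision = TP/(TP+FP).
0: TP=5, FP=0+2=2 → 5/7 = 0.7143

0.714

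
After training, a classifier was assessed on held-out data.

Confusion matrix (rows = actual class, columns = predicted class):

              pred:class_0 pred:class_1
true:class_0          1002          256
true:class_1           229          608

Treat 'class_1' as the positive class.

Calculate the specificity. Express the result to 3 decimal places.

Specificity = TN/(TN+FP) = 1002/(1002+256) = 0.797

0.797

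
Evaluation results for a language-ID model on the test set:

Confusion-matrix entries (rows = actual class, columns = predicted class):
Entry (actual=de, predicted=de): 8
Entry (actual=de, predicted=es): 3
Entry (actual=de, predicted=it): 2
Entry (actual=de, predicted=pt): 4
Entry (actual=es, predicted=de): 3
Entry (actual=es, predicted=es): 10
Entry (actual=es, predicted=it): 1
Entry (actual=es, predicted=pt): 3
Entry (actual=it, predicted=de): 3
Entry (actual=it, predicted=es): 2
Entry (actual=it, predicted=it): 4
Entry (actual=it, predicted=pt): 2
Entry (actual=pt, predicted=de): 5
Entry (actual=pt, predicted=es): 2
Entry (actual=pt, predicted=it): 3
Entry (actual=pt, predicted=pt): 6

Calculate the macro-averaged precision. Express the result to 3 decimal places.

0.452

Per-class precision (TP/(TP+FP)):
  de: TP=8, FP=3+3+5=11 → 8/19 = 0.4211
  es: TP=10, FP=3+2+2=7 → 10/17 = 0.5882
  it: TP=4, FP=2+1+3=6 → 4/10 = 0.4000
  pt: TP=6, FP=4+3+2=9 → 6/15 = 0.4000
Macro-precision = mean = (0.4211 + 0.5882 + 0.4000 + 0.4000) / 4 = 0.452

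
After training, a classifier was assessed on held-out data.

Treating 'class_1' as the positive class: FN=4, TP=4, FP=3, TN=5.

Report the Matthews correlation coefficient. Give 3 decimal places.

0.126

MCC = (TP·TN − FP·FN) / √((TP+FP)(TP+FN)(TN+FP)(TN+FN))
Numerator = 4·5 − 3·4 = 8
Denominator = √(7·8·8·9) = √4032 = 63.4980
MCC = 8 / 63.4980 = 0.126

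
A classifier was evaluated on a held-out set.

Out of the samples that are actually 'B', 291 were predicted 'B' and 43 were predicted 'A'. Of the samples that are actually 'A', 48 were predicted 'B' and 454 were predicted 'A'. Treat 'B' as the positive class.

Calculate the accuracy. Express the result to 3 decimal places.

0.891

Accuracy = (TP+TN)/N = (291+454)/836 = 0.891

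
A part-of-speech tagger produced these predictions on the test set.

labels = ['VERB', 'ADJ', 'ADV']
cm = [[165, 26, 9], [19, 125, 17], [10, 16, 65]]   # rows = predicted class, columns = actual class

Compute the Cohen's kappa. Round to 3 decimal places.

0.664

Observed agreement pₒ = trace/N = 355/452 = 0.7854
Expected agreement pₑ = Σ (rowᵢ·colᵢ)/N² = (194·200 + 167·161 + 91·91)/452² = 0.3620
κ = (pₒ − pₑ)/(1 − pₑ) = (0.7854 − 0.3620)/(1 − 0.3620) = 0.664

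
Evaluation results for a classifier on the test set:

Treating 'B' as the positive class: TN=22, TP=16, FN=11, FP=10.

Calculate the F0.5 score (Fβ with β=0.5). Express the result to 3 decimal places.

0.611

Fβ = (1+β²)·TP / ((1+β²)·TP + β²·FN + FP), with β²=1/4
= 1.25·16 / (1.25·16 + 0.25·11 + 10) = 0.611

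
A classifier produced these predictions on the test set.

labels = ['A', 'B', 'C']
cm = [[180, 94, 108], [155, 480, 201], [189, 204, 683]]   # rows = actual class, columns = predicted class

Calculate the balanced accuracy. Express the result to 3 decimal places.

Balanced accuracy = mean of per-class recall.
  A: recall = 180/382 = 0.4712
  B: recall = 480/836 = 0.5742
  C: recall = 683/1076 = 0.6348
Mean = (0.4712 + 0.5742 + 0.6348) / 3 = 0.560

0.560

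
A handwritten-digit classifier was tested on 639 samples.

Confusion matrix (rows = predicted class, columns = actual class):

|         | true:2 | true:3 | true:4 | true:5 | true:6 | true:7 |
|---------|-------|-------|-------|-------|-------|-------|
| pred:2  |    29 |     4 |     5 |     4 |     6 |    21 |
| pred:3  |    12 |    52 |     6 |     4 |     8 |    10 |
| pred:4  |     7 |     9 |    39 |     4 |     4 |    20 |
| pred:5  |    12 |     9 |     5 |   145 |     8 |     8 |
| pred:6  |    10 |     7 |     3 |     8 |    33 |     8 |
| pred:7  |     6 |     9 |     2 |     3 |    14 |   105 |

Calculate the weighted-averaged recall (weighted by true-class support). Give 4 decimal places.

0.6307

Per-class recall (TP/(TP+FN)):
  2: TP=29, FN=12+7+12+10+6=47 → 29/76 = 0.38158
  3: TP=52, FN=4+9+9+7+9=38 → 52/90 = 0.57778
  4: TP=39, FN=5+6+5+3+2=21 → 39/60 = 0.65000
  5: TP=145, FN=4+4+4+8+3=23 → 145/168 = 0.86310
  6: TP=33, FN=6+8+4+8+14=40 → 33/73 = 0.45205
  7: TP=105, FN=21+10+20+8+8=67 → 105/172 = 0.61047
Weighted-recall = Σ (supportᵢ/N)·recallᵢ with N=639: (76/639)·0.38158 + (90/639)·0.57778 + (60/639)·0.65000 + (168/639)·0.86310 + (73/639)·0.45205 + (172/639)·0.61047 = 0.6307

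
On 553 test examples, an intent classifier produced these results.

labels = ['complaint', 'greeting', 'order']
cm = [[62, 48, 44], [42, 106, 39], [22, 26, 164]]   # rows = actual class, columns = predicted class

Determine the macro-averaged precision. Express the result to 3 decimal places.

Per-class precision (TP/(TP+FP)):
  complaint: TP=62, FP=42+22=64 → 62/126 = 0.4921
  greeting: TP=106, FP=48+26=74 → 106/180 = 0.5889
  order: TP=164, FP=44+39=83 → 164/247 = 0.6640
Macro-precision = mean = (0.4921 + 0.5889 + 0.6640) / 3 = 0.582

0.582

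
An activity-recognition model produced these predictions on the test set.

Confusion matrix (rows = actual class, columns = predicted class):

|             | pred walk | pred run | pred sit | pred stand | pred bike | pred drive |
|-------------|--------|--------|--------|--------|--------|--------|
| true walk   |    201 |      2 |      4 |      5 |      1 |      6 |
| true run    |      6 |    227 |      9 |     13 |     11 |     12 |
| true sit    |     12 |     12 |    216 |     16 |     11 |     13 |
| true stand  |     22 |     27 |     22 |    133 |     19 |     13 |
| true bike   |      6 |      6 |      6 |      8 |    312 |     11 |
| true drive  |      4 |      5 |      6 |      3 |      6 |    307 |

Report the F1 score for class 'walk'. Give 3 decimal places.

Treat 'walk' as positive and all other classes as negative.
F1 score = 2·TP/(2·TP+FP+FN).
walk: TP=201, FP=6+12+22+6+4=50, FN=2+4+5+1+6=18 → 402/470 = 0.8553

0.855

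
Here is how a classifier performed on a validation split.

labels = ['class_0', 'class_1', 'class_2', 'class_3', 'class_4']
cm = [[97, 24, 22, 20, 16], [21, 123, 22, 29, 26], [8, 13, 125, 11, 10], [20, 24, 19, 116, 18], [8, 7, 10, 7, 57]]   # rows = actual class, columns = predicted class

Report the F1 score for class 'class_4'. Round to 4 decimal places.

Treat 'class_4' as positive and all other classes as negative.
F1 score = 2·TP/(2·TP+FP+FN).
class_4: TP=57, FP=16+26+10+18=70, FN=8+7+10+7=32 → 114/216 = 0.52778

0.5278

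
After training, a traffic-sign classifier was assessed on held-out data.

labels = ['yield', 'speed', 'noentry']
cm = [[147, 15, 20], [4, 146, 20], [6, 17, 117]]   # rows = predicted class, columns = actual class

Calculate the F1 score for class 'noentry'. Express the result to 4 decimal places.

One-vs-rest for 'noentry': TP = diagonal; FP = other classes predicted 'noentry'; FN = 'noentry' predicted as other.
F1 score = 2·TP/(2·TP+FP+FN).
noentry: TP=117, FP=6+17=23, FN=20+20=40 → 234/297 = 0.78788

0.7879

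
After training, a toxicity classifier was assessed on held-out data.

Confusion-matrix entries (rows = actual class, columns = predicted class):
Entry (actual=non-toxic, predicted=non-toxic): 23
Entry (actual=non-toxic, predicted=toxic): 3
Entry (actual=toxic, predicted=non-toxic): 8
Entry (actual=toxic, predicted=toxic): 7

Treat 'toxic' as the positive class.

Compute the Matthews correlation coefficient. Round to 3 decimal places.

0.394

MCC = (TP·TN − FP·FN) / √((TP+FP)(TP+FN)(TN+FP)(TN+FN))
Numerator = 7·23 − 3·8 = 137
Denominator = √(10·15·26·31) = √120900 = 347.7068
MCC = 137 / 347.7068 = 0.394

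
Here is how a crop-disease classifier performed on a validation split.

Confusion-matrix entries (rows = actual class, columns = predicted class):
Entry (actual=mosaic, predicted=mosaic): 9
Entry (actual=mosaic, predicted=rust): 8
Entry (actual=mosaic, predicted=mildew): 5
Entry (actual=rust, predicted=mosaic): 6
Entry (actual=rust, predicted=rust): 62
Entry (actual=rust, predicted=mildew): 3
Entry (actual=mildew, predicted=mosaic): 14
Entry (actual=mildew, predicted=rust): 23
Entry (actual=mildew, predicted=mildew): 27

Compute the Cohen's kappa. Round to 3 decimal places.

0.389

Observed agreement pₒ = trace/N = 98/157 = 0.6242
Expected agreement pₑ = Σ (rowᵢ·colᵢ)/N² = (22·29 + 71·93 + 64·35)/157² = 0.3846
κ = (pₒ − pₑ)/(1 − pₑ) = (0.6242 − 0.3846)/(1 − 0.3846) = 0.389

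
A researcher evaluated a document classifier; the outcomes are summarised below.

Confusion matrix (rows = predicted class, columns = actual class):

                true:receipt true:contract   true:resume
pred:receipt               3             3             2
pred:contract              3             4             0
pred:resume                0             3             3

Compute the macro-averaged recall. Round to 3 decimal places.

Per-class recall (TP/(TP+FN)):
  receipt: TP=3, FN=3+0=3 → 3/6 = 0.5000
  contract: TP=4, FN=3+3=6 → 4/10 = 0.4000
  resume: TP=3, FN=2+0=2 → 3/5 = 0.6000
Macro-recall = mean = (0.5000 + 0.4000 + 0.6000) / 3 = 0.500

0.500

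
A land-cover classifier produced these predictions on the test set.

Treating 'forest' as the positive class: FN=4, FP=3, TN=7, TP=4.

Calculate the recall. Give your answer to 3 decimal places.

0.500

Recall = TP/(TP+FN) = 4/(4+4) = 4/8 = 0.500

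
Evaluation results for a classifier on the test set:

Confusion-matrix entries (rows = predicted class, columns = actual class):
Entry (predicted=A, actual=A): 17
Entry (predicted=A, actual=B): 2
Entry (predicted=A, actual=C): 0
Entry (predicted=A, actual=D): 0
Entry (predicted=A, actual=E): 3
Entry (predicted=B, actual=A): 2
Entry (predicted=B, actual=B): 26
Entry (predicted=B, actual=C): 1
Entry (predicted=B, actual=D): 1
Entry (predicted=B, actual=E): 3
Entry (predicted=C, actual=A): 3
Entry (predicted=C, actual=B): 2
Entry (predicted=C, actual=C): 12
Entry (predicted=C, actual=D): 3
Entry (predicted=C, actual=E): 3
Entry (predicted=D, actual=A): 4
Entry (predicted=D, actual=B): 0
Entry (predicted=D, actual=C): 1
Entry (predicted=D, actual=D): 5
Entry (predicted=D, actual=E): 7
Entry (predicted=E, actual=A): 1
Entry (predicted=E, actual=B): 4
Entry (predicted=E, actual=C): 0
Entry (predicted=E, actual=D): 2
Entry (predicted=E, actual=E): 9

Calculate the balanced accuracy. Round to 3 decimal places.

0.613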